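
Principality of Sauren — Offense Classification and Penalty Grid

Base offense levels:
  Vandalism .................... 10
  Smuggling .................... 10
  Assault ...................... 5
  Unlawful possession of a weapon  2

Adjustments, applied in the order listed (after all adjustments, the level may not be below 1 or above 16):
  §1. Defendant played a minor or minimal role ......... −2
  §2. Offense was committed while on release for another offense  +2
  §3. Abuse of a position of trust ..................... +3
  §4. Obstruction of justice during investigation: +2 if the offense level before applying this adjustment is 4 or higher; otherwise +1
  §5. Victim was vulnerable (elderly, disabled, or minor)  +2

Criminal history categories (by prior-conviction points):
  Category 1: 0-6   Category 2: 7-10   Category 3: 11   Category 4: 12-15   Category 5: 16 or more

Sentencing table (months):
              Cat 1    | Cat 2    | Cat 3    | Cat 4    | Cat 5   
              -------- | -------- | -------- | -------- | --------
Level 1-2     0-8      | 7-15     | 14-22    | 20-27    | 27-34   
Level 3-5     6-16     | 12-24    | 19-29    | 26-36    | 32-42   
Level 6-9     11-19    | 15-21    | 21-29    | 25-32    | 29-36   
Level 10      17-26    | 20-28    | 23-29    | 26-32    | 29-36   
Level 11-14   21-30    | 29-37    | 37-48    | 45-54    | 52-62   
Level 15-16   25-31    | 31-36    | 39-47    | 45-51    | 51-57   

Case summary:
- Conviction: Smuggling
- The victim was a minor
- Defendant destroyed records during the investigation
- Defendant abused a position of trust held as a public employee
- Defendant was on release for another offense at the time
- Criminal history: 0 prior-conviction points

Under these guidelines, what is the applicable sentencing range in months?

25-31 months

Base offense level for smuggling: 10.
§1 does not apply.
§2 applies: 10 + 2 = 12.
§3 applies: 12 + 3 = 15.
§4 applies (level before this adjustment is 15 ≥ 4, so +2): 15 + 2 = 17.
§5 applies: 17 + 2 = 19.
Level 19 exceeds the maximum of 16; capped at 16.
Final offense level: 16.
Criminal history: 0 prior points → Category 1 (0-6).
Level 16 falls in the 15-16 band.
Grid: Level 15-16 × Category 1 = 25-31 months.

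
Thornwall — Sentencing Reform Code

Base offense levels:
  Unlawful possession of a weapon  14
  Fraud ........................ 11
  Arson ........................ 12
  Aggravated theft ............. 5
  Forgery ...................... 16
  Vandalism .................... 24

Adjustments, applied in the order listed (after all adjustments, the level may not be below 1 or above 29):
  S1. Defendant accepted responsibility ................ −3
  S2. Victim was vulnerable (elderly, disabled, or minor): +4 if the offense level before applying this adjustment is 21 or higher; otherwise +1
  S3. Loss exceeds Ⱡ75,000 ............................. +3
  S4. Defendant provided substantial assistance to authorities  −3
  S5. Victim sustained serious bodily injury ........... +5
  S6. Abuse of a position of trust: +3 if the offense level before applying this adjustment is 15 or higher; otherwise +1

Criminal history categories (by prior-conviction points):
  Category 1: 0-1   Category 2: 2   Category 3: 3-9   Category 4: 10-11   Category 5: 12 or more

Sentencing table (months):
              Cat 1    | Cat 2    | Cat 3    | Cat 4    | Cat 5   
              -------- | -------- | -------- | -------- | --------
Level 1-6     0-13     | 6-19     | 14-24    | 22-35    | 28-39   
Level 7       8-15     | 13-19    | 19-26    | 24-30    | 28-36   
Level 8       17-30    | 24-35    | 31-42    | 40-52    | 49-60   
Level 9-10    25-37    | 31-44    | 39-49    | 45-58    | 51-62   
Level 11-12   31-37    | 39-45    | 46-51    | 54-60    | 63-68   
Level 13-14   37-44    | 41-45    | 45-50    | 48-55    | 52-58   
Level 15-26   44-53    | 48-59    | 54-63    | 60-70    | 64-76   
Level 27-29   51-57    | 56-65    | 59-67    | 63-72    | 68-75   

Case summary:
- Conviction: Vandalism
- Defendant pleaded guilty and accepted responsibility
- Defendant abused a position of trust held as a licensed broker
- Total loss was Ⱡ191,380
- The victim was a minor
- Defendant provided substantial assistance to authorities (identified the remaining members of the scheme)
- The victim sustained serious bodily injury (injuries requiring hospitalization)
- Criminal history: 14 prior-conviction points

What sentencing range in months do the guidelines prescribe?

Base offense level for vandalism: 24.
S1 applies: 24 − 3 = 21.
S2 applies (level before this adjustment is 21 ≥ 21, so +4): 21 + 4 = 25.
S3 applies: 25 + 3 = 28.
S4 applies: 28 − 3 = 25.
S5 applies: 25 + 5 = 30.
S6 applies (level before this adjustment is 30 ≥ 15, so +3): 30 + 3 = 33.
Level 33 exceeds the maximum of 29; capped at 29.
Final offense level: 29.
Criminal history: 14 prior points → Category 5 (12+).
Level 29 falls in the 27-29 band.
Grid: Level 27-29 × Category 5 = 68-75 months.

68-75 months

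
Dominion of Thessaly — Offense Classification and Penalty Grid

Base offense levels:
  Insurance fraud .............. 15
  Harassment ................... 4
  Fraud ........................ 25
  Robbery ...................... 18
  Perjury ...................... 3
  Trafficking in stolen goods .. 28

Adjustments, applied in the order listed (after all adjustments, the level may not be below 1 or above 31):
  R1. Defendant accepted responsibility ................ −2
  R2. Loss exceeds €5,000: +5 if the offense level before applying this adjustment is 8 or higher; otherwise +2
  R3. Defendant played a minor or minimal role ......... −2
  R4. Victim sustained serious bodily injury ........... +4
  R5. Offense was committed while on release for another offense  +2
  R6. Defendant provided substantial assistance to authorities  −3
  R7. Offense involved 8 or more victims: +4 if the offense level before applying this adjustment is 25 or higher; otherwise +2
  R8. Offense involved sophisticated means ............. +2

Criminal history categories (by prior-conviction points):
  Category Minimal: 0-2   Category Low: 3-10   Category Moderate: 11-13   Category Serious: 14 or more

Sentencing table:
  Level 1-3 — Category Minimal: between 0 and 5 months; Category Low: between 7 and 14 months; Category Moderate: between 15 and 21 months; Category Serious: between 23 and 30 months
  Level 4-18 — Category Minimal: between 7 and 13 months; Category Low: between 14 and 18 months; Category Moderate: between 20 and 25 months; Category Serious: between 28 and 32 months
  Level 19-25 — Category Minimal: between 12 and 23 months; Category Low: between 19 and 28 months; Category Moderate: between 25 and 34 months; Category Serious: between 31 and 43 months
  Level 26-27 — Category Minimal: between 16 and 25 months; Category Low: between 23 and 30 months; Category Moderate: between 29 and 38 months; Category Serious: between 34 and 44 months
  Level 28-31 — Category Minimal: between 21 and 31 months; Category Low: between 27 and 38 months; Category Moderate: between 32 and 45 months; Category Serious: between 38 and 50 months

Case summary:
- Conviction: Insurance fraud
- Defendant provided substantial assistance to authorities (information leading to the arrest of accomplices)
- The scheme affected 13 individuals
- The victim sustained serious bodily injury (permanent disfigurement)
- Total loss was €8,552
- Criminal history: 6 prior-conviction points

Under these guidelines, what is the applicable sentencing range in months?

19-28 months

Base offense level for insurance fraud: 15.
R2 applies (level before this adjustment is 15 ≥ 8, so +5): 15 + 5 = 20.
R4 applies: 20 + 4 = 24.
R6 applies: 24 − 3 = 21.
R7 applies (level before this adjustment is 21 < 25, so +2): 21 + 2 = 23.
Final offense level: 23.
Criminal history: 6 prior points → Category Low (3-10).
Level 23 falls in the 19-25 band.
Grid: Level 19-25 × Category Low = 19-28 months.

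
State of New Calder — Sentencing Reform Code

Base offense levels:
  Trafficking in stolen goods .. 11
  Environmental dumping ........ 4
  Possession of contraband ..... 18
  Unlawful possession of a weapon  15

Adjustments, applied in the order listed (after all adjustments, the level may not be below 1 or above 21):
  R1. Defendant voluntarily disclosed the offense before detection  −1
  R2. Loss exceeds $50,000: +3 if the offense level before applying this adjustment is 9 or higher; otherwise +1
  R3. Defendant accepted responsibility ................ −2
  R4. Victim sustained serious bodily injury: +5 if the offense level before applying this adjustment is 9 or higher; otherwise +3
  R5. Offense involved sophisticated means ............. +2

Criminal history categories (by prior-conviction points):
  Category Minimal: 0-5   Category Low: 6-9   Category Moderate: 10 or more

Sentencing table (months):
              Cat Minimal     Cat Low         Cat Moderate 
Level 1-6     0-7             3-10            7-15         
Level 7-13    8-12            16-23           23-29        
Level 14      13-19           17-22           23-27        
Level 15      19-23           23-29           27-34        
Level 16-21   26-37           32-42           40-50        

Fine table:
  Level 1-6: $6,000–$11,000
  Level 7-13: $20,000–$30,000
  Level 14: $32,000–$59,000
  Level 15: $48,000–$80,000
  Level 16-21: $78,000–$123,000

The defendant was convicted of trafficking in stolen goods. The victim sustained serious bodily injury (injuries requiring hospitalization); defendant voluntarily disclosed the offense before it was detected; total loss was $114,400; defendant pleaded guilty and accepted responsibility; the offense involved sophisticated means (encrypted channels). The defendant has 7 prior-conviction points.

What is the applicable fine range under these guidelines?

$78,000–$123,000

Base offense level for trafficking in stolen goods: 11.
R1 applies: 11 − 1 = 10.
R2 applies (level before this adjustment is 10 ≥ 9, so +3): 10 + 3 = 13.
R3 applies: 13 − 2 = 11.
R4 applies (level before this adjustment is 11 ≥ 9, so +5): 11 + 5 = 16.
R5 applies: 16 + 2 = 18.
Final offense level: 18.
Level 18 falls in the 16-21 band.
Fine table: Level 16-21 → $78,000–$123,000.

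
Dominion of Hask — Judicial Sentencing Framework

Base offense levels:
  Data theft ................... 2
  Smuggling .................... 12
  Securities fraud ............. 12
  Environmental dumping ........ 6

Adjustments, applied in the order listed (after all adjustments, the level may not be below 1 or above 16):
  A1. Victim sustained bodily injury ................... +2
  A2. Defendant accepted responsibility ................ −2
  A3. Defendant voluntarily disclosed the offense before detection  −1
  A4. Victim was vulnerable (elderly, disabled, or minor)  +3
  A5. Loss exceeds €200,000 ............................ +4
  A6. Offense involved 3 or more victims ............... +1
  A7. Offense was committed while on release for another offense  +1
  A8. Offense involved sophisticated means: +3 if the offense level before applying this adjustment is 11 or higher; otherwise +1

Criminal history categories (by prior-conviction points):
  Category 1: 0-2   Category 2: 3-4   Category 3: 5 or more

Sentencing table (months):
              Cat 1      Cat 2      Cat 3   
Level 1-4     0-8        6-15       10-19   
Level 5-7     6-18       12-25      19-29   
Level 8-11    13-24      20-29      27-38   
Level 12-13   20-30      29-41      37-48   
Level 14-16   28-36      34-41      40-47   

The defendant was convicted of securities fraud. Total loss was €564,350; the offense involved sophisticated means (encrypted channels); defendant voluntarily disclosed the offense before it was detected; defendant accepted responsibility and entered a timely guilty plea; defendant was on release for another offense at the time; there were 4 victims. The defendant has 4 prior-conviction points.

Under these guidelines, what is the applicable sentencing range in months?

Base offense level for securities fraud: 12.
A1 does not apply.
A2 applies: 12 − 2 = 10.
A3 applies: 10 − 1 = 9.
A4 does not apply.
A5 applies: 9 + 4 = 13.
A6 applies: 13 + 1 = 14.
A7 applies: 14 + 1 = 15.
A8 applies (level before this adjustment is 15 ≥ 11, so +3): 15 + 3 = 18.
Level 18 exceeds the maximum of 16; capped at 16.
Final offense level: 16.
Criminal history: 4 prior points → Category 2 (3-4).
Level 16 falls in the 14-16 band.
Grid: Level 14-16 × Category 2 = 34-41 months.

34-41 months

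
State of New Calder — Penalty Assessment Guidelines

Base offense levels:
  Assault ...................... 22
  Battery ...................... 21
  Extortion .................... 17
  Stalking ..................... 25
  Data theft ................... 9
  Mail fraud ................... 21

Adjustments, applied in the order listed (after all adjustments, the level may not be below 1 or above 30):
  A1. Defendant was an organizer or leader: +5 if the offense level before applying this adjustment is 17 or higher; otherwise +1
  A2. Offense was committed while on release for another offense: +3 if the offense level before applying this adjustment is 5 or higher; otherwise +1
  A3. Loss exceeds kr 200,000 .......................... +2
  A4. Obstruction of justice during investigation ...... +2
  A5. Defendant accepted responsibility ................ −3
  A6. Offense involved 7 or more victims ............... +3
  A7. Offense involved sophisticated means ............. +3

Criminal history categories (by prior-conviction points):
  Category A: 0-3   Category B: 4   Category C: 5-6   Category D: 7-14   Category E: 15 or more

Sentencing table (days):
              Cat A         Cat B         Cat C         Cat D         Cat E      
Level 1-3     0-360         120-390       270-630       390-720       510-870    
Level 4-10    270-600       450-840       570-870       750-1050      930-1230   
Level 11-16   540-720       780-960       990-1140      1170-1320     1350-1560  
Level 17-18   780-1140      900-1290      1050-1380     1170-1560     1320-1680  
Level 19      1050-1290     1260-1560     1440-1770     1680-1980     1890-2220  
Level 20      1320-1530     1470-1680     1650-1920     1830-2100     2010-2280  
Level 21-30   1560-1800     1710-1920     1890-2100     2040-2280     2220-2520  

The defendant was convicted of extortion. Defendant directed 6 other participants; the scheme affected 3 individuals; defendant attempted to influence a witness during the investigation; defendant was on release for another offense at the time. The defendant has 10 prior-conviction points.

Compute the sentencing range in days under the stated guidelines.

2040-2280 days

Base offense level for extortion: 17.
A1 applies (level before this adjustment is 17 ≥ 17, so +5): 17 + 5 = 22.
A2 applies (level before this adjustment is 22 ≥ 5, so +3): 22 + 3 = 25.
A4 applies: 25 + 2 = 27.
A5 does not apply.
A6 does not apply.
A7 does not apply.
Final offense level: 27.
Criminal history: 10 prior points → Category D (7-14).
Level 27 falls in the 21-30 band.
Grid: Level 21-30 × Category D = 2040-2280 days.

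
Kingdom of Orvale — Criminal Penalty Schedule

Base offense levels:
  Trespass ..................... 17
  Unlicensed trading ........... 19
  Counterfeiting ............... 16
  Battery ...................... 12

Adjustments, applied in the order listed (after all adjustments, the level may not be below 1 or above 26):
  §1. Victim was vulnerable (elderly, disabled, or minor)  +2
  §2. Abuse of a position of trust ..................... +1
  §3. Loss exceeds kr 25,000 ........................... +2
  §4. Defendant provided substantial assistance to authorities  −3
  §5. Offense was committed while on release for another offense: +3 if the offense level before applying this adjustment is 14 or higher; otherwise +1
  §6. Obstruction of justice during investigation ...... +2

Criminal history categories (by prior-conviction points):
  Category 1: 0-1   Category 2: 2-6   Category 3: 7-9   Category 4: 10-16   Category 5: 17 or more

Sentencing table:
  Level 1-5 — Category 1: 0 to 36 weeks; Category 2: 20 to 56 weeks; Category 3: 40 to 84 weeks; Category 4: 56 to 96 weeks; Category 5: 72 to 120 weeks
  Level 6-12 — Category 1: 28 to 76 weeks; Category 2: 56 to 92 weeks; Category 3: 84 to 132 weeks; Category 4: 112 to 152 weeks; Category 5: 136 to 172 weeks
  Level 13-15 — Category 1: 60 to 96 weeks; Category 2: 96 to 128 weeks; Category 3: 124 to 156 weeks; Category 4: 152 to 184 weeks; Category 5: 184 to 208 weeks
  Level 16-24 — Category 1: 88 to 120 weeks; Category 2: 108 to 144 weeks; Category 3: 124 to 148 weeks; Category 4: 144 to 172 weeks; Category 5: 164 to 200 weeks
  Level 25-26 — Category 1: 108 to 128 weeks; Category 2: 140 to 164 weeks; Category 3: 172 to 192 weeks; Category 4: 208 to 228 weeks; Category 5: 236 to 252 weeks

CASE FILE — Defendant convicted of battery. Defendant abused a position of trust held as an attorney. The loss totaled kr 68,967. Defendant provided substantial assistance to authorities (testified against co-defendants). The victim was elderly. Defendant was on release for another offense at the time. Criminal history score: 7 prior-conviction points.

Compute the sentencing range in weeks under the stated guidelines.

Base offense level for battery: 12.
§1 applies: 12 + 2 = 14.
§2 applies: 14 + 1 = 15.
§3 applies: 15 + 2 = 17.
§4 applies: 17 − 3 = 14.
§5 applies (level before this adjustment is 14 ≥ 14, so +3): 14 + 3 = 17.
Final offense level: 17.
Criminal history: 7 prior points → Category 3 (7-9).
Level 17 falls in the 16-24 band.
Grid: Level 16-24 × Category 3 = 124-148 weeks.

124-148 weeks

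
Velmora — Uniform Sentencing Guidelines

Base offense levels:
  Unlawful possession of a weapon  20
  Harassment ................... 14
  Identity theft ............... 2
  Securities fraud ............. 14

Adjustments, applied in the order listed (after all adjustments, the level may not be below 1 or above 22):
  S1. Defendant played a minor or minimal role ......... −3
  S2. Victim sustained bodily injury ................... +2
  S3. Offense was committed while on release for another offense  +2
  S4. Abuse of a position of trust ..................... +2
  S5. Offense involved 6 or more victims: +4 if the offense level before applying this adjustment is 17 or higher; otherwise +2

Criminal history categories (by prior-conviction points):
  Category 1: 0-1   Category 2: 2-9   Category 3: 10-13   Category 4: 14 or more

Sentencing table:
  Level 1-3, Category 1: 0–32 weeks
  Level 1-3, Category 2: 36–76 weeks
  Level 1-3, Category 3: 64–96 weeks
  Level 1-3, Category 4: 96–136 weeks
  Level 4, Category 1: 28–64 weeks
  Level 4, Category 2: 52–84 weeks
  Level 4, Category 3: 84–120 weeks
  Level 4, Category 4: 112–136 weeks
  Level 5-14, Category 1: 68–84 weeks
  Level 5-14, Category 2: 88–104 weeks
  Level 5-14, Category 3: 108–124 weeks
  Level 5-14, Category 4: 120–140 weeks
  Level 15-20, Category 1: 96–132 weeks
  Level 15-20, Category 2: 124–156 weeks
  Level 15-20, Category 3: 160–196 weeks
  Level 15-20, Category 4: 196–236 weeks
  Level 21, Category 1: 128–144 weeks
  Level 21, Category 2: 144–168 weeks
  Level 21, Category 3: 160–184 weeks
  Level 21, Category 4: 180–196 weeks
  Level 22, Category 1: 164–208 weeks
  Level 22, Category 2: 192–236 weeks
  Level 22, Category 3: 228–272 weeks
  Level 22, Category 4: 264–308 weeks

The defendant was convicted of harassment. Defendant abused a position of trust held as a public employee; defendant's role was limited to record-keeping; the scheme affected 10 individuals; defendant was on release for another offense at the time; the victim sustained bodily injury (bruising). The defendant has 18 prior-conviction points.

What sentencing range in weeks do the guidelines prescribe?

Base offense level for harassment: 14.
S1 applies: 14 − 3 = 11.
S2 applies: 11 + 2 = 13.
S3 applies: 13 + 2 = 15.
S4 applies: 15 + 2 = 17.
S5 applies (level before this adjustment is 17 ≥ 17, so +4): 17 + 4 = 21.
Final offense level: 21.
Criminal history: 18 prior points → Category 4 (14+).
Level 21 falls in the 21 band.
Grid: Level 21 × Category 4 = 180-196 weeks.

180-196 weeks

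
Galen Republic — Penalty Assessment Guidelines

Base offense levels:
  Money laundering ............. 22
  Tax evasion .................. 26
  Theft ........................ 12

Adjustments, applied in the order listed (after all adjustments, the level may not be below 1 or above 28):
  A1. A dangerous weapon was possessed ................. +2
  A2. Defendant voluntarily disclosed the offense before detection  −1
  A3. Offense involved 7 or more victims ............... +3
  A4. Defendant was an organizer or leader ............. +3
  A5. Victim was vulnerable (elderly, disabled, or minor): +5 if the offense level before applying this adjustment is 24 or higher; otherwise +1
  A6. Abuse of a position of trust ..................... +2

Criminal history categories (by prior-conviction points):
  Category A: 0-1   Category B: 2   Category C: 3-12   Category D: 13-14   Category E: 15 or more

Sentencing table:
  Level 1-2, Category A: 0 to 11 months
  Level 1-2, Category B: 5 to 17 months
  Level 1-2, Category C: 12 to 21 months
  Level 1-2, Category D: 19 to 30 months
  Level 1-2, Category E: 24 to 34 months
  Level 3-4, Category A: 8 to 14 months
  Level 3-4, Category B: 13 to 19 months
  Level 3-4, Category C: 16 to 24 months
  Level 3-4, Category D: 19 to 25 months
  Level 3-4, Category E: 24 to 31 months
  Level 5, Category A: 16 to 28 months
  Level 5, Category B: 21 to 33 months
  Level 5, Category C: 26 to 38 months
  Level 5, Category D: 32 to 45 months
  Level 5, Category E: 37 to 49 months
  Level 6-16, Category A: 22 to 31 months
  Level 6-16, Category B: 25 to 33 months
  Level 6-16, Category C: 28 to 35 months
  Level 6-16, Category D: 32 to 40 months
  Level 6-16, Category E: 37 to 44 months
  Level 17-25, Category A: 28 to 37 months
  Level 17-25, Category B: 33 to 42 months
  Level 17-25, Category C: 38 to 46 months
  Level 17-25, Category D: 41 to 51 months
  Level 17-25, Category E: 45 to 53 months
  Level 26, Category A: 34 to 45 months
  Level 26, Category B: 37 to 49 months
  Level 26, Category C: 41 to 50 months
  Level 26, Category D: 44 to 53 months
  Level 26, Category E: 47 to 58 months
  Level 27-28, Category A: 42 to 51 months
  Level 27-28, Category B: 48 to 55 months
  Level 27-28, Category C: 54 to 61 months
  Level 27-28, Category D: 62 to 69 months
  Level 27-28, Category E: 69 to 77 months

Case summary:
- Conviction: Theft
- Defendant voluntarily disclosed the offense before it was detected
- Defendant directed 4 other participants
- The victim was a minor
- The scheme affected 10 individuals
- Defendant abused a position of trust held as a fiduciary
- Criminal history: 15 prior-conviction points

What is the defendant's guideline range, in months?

Base offense level for theft: 12.
A1 does not apply.
A2 applies: 12 − 1 = 11.
A3 applies: 11 + 3 = 14.
A4 applies: 14 + 3 = 17.
A5 applies (level before this adjustment is 17 < 24, so +1): 17 + 1 = 18.
A6 applies: 18 + 2 = 20.
Final offense level: 20.
Criminal history: 15 prior points → Category E (15+).
Level 20 falls in the 17-25 band.
Grid: Level 17-25 × Category E = 45-53 months.

45-53 months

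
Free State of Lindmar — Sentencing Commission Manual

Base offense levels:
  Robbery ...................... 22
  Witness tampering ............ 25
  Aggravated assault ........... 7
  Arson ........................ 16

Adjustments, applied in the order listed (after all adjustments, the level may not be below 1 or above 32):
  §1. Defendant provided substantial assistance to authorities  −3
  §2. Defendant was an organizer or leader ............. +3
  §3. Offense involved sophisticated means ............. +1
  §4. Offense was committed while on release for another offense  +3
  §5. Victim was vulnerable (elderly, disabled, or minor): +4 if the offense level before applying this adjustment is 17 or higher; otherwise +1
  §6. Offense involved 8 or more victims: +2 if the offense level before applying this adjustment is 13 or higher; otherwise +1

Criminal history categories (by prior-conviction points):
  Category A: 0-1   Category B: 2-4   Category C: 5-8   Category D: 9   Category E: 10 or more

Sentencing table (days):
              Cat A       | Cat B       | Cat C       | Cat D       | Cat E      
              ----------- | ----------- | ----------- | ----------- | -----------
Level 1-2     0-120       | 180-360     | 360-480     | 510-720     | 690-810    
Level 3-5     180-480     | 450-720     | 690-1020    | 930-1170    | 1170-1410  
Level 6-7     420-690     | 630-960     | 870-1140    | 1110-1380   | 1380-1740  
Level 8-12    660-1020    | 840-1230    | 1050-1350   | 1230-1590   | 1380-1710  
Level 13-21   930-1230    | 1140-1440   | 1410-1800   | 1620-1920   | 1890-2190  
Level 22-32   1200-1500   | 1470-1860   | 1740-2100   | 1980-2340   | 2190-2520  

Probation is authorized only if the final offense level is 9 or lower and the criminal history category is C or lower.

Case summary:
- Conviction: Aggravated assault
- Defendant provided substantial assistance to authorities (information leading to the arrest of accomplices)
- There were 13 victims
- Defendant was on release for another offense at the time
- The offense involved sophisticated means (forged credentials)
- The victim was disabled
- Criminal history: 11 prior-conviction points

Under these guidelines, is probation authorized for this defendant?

No

Base offense level for aggravated assault: 7.
§1 applies: 7 − 3 = 4.
§3 applies: 4 + 1 = 5.
§4 applies: 5 + 3 = 8.
§5 applies (level before this adjustment is 8 < 17, so +1): 8 + 1 = 9.
§6 applies (level before this adjustment is 9 < 13, so +1): 9 + 1 = 10.
Final offense level: 10.
Criminal history: 11 prior points → Category E (10+).
Level 10 falls in the 8-12 band.
Grid: Level 8-12 × Category E = 1380-1710 days.
Probation check: level 10 > 9 and category E > C → not eligible.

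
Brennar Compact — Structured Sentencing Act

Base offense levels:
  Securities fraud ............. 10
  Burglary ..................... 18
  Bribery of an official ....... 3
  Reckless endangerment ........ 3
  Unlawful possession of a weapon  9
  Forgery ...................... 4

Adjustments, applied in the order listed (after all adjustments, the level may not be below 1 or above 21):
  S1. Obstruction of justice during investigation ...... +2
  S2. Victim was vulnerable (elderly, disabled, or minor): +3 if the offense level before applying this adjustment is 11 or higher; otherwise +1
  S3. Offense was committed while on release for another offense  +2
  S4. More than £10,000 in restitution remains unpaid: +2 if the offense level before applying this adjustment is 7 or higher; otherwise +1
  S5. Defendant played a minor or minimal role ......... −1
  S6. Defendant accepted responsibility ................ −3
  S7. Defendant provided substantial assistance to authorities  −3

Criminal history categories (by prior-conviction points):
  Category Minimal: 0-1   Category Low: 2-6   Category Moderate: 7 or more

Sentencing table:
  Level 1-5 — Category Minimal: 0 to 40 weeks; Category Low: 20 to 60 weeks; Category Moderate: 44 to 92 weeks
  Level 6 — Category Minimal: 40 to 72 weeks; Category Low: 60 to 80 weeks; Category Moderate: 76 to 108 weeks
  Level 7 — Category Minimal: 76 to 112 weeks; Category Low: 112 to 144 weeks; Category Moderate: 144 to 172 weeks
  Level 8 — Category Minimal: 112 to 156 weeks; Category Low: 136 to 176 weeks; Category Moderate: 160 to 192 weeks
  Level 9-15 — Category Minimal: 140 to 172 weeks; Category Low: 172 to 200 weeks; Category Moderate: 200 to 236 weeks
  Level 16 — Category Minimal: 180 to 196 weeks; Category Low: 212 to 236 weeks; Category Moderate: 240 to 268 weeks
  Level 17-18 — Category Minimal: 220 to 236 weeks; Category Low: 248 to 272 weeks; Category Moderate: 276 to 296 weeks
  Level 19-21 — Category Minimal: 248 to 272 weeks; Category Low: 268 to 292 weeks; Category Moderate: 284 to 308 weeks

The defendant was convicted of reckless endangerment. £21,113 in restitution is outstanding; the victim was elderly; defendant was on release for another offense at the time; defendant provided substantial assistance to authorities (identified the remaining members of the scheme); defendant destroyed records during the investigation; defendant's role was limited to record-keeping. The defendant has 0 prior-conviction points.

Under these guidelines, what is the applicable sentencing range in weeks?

40-72 weeks

Base offense level for reckless endangerment: 3.
S1 applies: 3 + 2 = 5.
S2 applies (level before this adjustment is 5 < 11, so +1): 5 + 1 = 6.
S3 applies: 6 + 2 = 8.
S4 applies (level before this adjustment is 8 ≥ 7, so +2): 8 + 2 = 10.
S5 applies: 10 − 1 = 9.
S6 does not apply.
S7 applies: 9 − 3 = 6.
Final offense level: 6.
Criminal history: 0 prior points → Category Minimal (0-1).
Level 6 falls in the 6 band.
Grid: Level 6 × Category Minimal = 40-72 weeks.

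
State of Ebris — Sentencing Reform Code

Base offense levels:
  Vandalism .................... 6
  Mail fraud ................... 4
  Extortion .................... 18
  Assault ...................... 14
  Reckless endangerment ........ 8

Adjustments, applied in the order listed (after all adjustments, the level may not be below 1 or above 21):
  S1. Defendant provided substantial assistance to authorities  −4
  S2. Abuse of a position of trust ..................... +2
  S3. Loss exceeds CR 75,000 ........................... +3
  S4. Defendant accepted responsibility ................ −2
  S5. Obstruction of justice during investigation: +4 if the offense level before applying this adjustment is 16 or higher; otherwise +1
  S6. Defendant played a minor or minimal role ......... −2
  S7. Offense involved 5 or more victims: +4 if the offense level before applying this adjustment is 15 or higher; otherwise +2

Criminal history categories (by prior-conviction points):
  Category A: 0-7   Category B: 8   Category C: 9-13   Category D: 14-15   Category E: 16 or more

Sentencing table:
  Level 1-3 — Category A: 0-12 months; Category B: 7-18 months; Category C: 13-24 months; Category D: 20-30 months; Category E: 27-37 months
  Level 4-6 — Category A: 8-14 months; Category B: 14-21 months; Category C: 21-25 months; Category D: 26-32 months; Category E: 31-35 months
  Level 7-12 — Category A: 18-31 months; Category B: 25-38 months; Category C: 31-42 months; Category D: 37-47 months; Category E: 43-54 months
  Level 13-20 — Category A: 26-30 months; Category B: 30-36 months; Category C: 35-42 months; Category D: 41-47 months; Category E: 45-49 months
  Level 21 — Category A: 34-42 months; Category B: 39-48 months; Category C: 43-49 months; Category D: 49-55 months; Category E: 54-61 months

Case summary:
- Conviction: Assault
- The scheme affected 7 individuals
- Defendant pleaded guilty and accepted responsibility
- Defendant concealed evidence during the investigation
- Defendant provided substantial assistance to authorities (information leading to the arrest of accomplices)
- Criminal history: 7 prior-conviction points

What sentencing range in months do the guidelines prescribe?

18-31 months

Base offense level for assault: 14.
S1 applies: 14 − 4 = 10.
S2 does not apply.
S4 applies: 10 − 2 = 8.
S5 applies (level before this adjustment is 8 < 16, so +1): 8 + 1 = 9.
S7 applies (level before this adjustment is 9 < 15, so +2): 9 + 2 = 11.
Final offense level: 11.
Criminal history: 7 prior points → Category A (0-7).
Level 11 falls in the 7-12 band.
Grid: Level 7-12 × Category A = 18-31 months.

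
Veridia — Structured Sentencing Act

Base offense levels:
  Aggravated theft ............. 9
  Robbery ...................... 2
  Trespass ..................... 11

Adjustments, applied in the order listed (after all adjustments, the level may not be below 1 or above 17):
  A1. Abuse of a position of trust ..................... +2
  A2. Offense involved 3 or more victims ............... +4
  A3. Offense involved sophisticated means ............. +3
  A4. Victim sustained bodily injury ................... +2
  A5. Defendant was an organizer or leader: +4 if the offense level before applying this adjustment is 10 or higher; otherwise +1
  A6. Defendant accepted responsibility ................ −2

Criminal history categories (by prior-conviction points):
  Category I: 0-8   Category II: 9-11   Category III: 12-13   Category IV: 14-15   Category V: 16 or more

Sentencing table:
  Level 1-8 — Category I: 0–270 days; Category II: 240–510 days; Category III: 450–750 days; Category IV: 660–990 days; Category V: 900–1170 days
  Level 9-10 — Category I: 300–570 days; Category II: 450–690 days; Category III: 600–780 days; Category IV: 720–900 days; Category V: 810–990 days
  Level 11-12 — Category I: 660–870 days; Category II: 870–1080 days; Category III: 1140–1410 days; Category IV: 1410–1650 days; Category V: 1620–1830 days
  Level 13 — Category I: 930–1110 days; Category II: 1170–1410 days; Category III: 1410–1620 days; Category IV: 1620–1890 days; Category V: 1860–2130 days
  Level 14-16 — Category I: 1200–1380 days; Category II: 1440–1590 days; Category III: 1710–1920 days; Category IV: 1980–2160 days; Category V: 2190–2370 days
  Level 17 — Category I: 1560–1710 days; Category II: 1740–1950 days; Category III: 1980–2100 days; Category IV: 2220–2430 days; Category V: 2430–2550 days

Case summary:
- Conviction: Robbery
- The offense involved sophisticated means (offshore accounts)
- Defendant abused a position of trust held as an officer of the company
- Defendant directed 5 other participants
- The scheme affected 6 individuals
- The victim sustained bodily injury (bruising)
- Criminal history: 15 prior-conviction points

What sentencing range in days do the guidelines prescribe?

Base offense level for robbery: 2.
A1 applies: 2 + 2 = 4.
A2 applies: 4 + 4 = 8.
A3 applies: 8 + 3 = 11.
A4 applies: 11 + 2 = 13.
A5 applies (level before this adjustment is 13 ≥ 10, so +4): 13 + 4 = 17.
A6 does not apply.
Final offense level: 17.
Criminal history: 15 prior points → Category IV (14-15).
Level 17 falls in the 17 band.
Grid: Level 17 × Category IV = 2220-2430 days.

2220-2430 days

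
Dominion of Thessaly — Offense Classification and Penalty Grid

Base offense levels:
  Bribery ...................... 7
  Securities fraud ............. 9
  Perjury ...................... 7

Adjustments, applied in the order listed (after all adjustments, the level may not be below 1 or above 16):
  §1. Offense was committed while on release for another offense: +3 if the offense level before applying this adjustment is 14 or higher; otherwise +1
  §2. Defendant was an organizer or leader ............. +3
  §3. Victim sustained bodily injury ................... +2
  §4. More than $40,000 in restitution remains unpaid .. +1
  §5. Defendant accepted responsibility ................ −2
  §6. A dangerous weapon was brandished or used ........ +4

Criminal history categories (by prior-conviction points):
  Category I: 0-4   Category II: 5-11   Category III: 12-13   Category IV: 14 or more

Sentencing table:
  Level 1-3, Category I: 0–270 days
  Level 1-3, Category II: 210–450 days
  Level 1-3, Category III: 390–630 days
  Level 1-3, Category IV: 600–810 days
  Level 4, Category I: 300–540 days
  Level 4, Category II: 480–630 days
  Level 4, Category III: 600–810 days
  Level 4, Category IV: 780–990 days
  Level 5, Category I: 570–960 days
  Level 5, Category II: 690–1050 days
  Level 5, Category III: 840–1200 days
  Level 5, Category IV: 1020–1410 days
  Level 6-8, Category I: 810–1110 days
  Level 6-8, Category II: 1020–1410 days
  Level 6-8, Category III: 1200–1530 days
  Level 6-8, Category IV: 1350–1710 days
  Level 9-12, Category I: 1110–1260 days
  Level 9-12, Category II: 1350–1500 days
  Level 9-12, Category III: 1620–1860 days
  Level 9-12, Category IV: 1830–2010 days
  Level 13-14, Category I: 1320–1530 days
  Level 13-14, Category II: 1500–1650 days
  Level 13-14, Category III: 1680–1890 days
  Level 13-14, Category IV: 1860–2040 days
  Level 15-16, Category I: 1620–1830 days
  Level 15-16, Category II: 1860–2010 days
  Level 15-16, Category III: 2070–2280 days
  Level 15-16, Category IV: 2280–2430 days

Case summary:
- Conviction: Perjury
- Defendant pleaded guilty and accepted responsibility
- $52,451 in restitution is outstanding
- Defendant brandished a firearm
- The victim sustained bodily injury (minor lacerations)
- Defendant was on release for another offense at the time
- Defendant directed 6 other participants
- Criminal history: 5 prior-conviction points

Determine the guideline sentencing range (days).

Base offense level for perjury: 7.
§1 applies (level before this adjustment is 7 < 14, so +1): 7 + 1 = 8.
§2 applies: 8 + 3 = 11.
§3 applies: 11 + 2 = 13.
§4 applies: 13 + 1 = 14.
§5 applies: 14 − 2 = 12.
§6 applies: 12 + 4 = 16.
Final offense level: 16.
Criminal history: 5 prior points → Category II (5-11).
Level 16 falls in the 15-16 band.
Grid: Level 15-16 × Category II = 1860-2010 days.

1860-2010 days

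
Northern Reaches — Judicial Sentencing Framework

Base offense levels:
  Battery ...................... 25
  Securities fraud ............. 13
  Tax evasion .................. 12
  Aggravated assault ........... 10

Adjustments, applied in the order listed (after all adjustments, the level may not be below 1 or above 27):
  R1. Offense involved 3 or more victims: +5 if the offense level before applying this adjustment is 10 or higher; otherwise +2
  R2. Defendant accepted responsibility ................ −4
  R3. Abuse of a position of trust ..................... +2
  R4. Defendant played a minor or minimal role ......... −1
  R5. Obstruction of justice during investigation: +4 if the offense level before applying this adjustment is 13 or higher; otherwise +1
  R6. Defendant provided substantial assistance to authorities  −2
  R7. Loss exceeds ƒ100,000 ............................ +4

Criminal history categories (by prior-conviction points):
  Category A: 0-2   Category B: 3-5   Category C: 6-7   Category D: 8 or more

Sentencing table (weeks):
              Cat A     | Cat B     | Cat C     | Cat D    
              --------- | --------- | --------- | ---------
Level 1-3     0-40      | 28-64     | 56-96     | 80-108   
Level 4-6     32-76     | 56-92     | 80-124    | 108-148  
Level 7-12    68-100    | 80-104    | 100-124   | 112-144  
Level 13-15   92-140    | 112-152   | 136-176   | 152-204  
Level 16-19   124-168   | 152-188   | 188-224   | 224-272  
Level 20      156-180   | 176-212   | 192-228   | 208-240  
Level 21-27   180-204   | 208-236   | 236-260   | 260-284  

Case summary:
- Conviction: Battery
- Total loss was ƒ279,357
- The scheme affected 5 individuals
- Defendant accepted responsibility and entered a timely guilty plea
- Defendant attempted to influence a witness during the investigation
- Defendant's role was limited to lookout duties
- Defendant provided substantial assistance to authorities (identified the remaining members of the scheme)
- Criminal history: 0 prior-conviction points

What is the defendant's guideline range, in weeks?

Base offense level for battery: 25.
R1 applies (level before this adjustment is 25 ≥ 10, so +5): 25 + 5 = 30.
R2 applies: 30 − 4 = 26.
R4 applies: 26 − 1 = 25.
R5 applies (level before this adjustment is 25 ≥ 13, so +4): 25 + 4 = 29.
R6 applies: 29 − 2 = 27.
R7 applies: 27 + 4 = 31.
Level 31 exceeds the maximum of 27; capped at 27.
Final offense level: 27.
Criminal history: 0 prior points → Category A (0-2).
Level 27 falls in the 21-27 band.
Grid: Level 21-27 × Category A = 180-204 weeks.

180-204 weeks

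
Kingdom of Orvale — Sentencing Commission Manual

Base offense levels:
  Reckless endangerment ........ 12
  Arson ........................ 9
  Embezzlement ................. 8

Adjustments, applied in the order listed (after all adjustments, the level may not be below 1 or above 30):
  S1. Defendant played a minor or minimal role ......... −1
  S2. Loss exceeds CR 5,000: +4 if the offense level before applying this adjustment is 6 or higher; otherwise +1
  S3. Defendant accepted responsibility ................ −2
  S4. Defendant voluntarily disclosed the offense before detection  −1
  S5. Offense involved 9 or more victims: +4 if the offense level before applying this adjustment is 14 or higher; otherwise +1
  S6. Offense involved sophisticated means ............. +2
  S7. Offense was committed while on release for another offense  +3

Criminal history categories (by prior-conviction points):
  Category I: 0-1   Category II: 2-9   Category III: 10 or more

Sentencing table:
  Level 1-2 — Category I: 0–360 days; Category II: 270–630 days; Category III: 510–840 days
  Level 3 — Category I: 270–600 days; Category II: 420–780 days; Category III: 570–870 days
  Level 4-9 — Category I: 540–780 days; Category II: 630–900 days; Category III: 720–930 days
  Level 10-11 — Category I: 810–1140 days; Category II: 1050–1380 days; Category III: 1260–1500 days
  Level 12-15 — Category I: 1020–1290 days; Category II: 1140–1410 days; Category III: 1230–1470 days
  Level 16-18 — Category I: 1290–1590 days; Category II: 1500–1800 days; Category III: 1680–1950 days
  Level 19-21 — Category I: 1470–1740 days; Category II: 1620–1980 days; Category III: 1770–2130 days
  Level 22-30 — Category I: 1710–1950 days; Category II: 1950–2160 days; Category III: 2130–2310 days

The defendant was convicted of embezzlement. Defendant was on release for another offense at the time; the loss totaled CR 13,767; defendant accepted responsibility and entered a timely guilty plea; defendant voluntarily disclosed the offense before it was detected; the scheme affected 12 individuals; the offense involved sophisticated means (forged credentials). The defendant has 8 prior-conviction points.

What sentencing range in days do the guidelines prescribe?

1140-1410 days

Base offense level for embezzlement: 8.
S2 applies (level before this adjustment is 8 ≥ 6, so +4): 8 + 4 = 12.
S3 applies: 12 − 2 = 10.
S4 applies: 10 − 1 = 9.
S5 applies (level before this adjustment is 9 < 14, so +1): 9 + 1 = 10.
S6 applies: 10 + 2 = 12.
S7 applies: 12 + 3 = 15.
Final offense level: 15.
Criminal history: 8 prior points → Category II (2-9).
Level 15 falls in the 12-15 band.
Grid: Level 12-15 × Category II = 1140-1410 days.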